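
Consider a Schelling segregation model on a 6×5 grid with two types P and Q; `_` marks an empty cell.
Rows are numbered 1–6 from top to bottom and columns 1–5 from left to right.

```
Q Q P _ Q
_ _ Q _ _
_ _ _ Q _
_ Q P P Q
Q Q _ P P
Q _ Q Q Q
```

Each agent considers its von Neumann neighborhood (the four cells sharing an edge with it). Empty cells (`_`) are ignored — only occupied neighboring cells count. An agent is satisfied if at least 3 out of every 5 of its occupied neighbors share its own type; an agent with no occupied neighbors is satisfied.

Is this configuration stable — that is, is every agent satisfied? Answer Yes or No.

No

(1,1)Q 1/1 ok
(1,2)Q 1/2 unhappy
(1,3)P 0/2 unhappy
(1,5)Q 0/0 ok
(2,3)Q 0/1 unhappy
(3,4)Q 0/1 unhappy
(4,2)Q 1/2 unhappy
(4,3)P 1/2 unhappy
(4,4)P 2/4 unhappy
(4,5)Q 0/2 unhappy
(5,1)Q 2/2 ok
(5,2)Q 2/2 ok
(5,4)P 2/3 ok
(5,5)P 1/3 unhappy
(6,1)Q 1/1 ok
(6,3)Q 1/1 ok
(6,4)Q 2/3 ok
(6,5)Q 1/2 unhappy
For instance (1,2) has only 1/2 same-type neighbors, below 3/5.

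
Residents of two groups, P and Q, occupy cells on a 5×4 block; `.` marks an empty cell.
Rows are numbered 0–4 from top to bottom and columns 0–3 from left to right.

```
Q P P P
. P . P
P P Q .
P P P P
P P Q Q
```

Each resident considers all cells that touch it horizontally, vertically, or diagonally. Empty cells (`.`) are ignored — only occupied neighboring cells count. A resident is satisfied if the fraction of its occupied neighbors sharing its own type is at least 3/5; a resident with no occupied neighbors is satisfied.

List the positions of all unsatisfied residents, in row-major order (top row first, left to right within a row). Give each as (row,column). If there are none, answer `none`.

Row 0: (0,0)Q 0/2 unhappy · (0,1)P 2/3 ok · (0,2)P 4/4 ok · (0,3)P 2/2 ok
Row 1: (1,1)P 4/6 ok · (1,3)P 2/3 ok
Row 2: (2,0)P 4/4 ok · (2,1)P 5/6 ok · (2,2)Q 0/6 unhappy
Row 3: (3,0)P 5/5 ok · (3,1)P 6/8 ok · (3,2)P 4/7 unhappy · (3,3)P 1/4 unhappy
Row 4: (4,0)P 3/3 ok · (4,1)P 4/5 ok · (4,2)Q 1/5 unhappy · (4,3)Q 1/3 unhappy

(0,0), (2,2), (3,2), (3,3), (4,2), (4,3)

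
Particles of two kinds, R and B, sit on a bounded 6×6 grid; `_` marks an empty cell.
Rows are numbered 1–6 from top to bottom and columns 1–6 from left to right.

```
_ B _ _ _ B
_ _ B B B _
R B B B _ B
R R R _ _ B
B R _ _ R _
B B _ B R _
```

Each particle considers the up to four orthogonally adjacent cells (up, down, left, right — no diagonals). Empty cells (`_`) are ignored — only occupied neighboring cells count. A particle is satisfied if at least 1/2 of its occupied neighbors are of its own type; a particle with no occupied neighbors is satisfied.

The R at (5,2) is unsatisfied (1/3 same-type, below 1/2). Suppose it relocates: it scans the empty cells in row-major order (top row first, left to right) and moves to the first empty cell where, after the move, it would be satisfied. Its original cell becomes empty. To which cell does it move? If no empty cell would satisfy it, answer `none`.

Vacating (5,2). Empty cells in order:
  (1,1): 0/1 same-type → still unsatisfied.
  (1,3): 0/2 same-type → still unsatisfied.
  (1,4): 0/1 same-type → still unsatisfied.
  (1,5): 0/2 same-type → still unsatisfied.
  (2,1): 1/1 same-type → satisfied — stop here.

(2,1)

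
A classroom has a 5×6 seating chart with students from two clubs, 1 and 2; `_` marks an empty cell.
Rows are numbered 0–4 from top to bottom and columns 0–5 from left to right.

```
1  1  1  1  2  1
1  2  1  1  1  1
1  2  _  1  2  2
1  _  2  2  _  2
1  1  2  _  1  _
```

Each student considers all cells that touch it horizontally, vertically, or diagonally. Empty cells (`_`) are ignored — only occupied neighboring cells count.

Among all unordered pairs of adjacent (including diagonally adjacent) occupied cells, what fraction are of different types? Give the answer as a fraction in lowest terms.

9/20

Scan each occupied cell's neighbors to the right and below (and the two forward diagonals) so each pair is counted once.
From row 0: 8 unlike of 21 pairs (running 8/21).
From row 1: 10 unlike of 18 pairs (running 18/39).
From row 2: 5 unlike of 11 pairs (running 23/50).
From row 3: 3 unlike of 8 pairs (running 26/58).
From row 4: 1 unlike of 2 pairs (running 27/60).
Total adjacent occupied pairs: 60; unlike-type pairs: 27.
27/60 reduces to 9/20.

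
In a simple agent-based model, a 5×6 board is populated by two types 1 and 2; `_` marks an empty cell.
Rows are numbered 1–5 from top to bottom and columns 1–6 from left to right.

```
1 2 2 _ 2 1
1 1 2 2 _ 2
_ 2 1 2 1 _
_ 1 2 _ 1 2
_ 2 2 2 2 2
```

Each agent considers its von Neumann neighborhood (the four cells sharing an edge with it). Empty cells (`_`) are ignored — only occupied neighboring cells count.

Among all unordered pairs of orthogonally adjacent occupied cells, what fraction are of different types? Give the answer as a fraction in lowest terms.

Scan each occupied cell's neighbors to the right and below so each pair is counted once.
Row 1: 1(1,1)–2(1,2)≠ 1(1,1)–1(2,1)= 2(1,2)–2(1,3)= 2(1,2)–1(2,2)≠ 2(1,3)–2(2,3)= 2(1,5)–1(1,6)≠ 1(1,6)–2(2,6)≠  → 4/7 unlike.
Row 2: 1(2,1)–1(2,2)= 1(2,2)–2(2,3)≠ 1(2,2)–2(3,2)≠ 2(2,3)–2(2,4)= 2(2,3)–1(3,3)≠ 2(2,4)–2(3,4)=  → 3/6 unlike.
Row 3: 2(3,2)–1(3,3)≠ 2(3,2)–1(4,2)≠ 1(3,3)–2(3,4)≠ 1(3,3)–2(4,3)≠ 2(3,4)–1(3,5)≠ 1(3,5)–1(4,5)=  → 5/6 unlike.
Row 4: 1(4,2)–2(4,3)≠ 1(4,2)–2(5,2)≠ 2(4,3)–2(5,3)= 1(4,5)–2(4,6)≠ 1(4,5)–2(5,5)≠ 2(4,6)–2(5,6)=  → 4/6 unlike.
Row 5: 2(5,2)–2(5,3)= 2(5,3)–2(5,4)= 2(5,4)–2(5,5)= 2(5,5)–2(5,6)=  → 0/4 unlike.
Total adjacent occupied pairs: 29; unlike-type pairs: 16.
16/29 is already in lowest terms.

16/29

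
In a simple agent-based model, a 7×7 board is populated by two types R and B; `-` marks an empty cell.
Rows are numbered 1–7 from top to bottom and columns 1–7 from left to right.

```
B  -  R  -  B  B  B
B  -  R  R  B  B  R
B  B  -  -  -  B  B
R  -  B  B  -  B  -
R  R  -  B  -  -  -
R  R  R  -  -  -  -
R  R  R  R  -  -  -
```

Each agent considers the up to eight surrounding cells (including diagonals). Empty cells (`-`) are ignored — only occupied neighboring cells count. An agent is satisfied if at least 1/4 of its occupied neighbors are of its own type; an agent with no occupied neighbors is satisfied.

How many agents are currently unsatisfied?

1

Row 1: (1,1)B 1/1 satisfied · (1,3)R 2/2 satisfied · (1,5)B 3/4 satisfied · (1,6)B 4/5 satisfied · (1,7)B 2/3 satisfied
Row 2: (2,1)B 3/3 satisfied · (2,3)R 2/3 satisfied · (2,4)R 2/4 satisfied · (2,5)B 4/5 satisfied · (2,6)B 6/7 satisfied · (2,7)R 0/5 not
Row 3: (3,1)B 2/3 satisfied · (3,2)B 3/5 satisfied · (3,6)B 4/5 satisfied · (3,7)B 3/4 satisfied
Row 4: (4,1)R 2/4 satisfied · (4,3)B 3/4 satisfied · (4,4)B 2/2 satisfied · (4,6)B 2/2 satisfied
Row 5: (5,1)R 4/4 satisfied · (5,2)R 5/6 satisfied · (5,4)B 2/3 satisfied
Row 6: (6,1)R 5/5 satisfied · (6,2)R 7/7 satisfied · (6,3)R 5/6 satisfied
Row 7: (7,1)R 3/3 satisfied · (7,2)R 5/5 satisfied · (7,3)R 4/4 satisfied · (7,4)R 2/2 satisfied
Unsatisfied: (2,7) — 1 in total.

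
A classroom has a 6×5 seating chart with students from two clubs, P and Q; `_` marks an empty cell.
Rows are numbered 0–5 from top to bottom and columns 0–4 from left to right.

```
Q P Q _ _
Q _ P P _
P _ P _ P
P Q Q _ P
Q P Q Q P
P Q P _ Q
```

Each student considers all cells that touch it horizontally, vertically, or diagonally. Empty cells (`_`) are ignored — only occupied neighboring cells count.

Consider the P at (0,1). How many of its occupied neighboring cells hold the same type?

Occupied neighbors of (0,1): (0,0)=Q, (0,2)=Q, (1,0)=Q, (1,2)=P.
Same type (P): 1 of 4.

1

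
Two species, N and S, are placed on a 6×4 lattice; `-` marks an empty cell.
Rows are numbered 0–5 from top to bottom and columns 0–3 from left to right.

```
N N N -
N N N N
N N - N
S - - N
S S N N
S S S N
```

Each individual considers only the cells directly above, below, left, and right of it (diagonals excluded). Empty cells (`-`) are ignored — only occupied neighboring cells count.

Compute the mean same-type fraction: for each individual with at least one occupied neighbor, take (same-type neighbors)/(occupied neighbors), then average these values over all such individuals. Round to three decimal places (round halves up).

0.850

(0,0)N 2/2
(0,1)N 3/3
(0,2)N 2/2
(1,0)N 3/3
(1,1)N 4/4
(1,2)N 3/3
(1,3)N 2/2
(2,0)N 2/3
(2,1)N 2/2
(2,3)N 2/2
(3,0)S 1/2
(3,3)N 2/2
(4,0)S 3/3
(4,1)S 2/3
(4,2)N 1/3
(4,3)N 3/3
(5,0)S 2/2
(5,1)S 3/3
(5,2)S 1/3
(5,3)N 1/2
Sum over 20 individuals: 2/2 + 3/3 + 2/2 + 3/3 + 4/4 + 3/3 + 2/2 + 2/3 + 2/2 + 2/2 + 1/2 + 2/2 + 3/3 + 2/3 + 1/3 + 3/3 + 2/2 + 3/3 + 1/3 + 1/2 = 17; mean = 17 ÷ 20 = 17/20 = 0.85 → 0.850.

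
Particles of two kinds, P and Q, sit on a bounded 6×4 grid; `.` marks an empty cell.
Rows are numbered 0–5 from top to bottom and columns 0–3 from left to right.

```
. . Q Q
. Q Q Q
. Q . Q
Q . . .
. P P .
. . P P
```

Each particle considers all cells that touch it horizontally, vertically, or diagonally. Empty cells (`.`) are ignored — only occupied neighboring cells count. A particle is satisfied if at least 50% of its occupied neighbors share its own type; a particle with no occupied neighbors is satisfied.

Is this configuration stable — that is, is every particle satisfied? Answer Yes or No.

(0,2)Q 4/4 satisfied
(0,3)Q 3/3 satisfied
(1,1)Q 3/3 satisfied
(1,2)Q 6/6 satisfied
(1,3)Q 4/4 satisfied
(2,1)Q 3/3 satisfied
(2,3)Q 2/2 satisfied
(3,0)Q 1/2 satisfied
(4,1)P 2/3 satisfied
(4,2)P 3/3 satisfied
(5,2)P 3/3 satisfied
(5,3)P 2/2 satisfied
All meet the threshold, so the configuration is stable.

Yes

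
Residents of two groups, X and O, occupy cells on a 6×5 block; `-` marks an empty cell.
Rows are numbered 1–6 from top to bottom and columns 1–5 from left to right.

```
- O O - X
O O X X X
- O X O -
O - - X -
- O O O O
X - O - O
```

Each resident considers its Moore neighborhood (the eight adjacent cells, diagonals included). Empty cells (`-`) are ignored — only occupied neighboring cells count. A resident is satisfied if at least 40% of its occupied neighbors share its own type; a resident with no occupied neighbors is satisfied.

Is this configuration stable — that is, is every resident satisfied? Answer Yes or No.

No

Row 1: (1,2)O 3/4 ok · (1,3)O 2/4 ok · (1,5)X 2/2 ok
Row 2: (2,1)O 3/3 ok · (2,2)O 4/6 ok · (2,3)X 2/7 unhappy · (2,4)X 4/6 ok · (2,5)X 2/3 ok
Row 3: (3,2)O 3/5 ok · (3,3)X 3/6 ok · (3,4)O 0/5 unhappy
Row 4: (4,1)O 2/2 ok · (4,4)X 1/5 unhappy
Row 5: (5,2)O 3/4 ok · (5,3)O 3/4 ok · (5,4)O 4/5 ok · (5,5)O 2/3 ok
Row 6: (6,1)X 0/1 unhappy · (6,3)O 3/3 ok · (6,5)O 2/2 ok
For instance (2,3) has only 2/7 same-type neighbors, below 2/5.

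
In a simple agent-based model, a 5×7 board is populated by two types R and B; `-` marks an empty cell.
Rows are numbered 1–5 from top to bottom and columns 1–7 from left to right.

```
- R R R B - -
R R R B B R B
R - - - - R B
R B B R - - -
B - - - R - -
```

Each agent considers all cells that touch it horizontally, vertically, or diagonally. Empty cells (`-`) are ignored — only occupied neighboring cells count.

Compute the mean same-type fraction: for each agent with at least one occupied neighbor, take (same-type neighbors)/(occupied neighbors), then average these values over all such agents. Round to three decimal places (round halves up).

0.575

(1,2)R 4/4
(1,3)R 4/5
(1,4)R 2/5
(1,5)B 2/4
(2,1)R 3/3
(2,2)R 5/5
(2,3)R 4/5
(2,4)B 2/5
(2,5)B 2/5
(2,6)R 1/5
(2,7)B 1/3
(3,1)R 3/4
(3,6)R 1/4
(3,7)B 1/3
(4,1)R 1/3
(4,2)B 2/4
(4,3)B 1/2
(4,4)R 1/2
(5,1)B 1/2
(5,5)R 1/1
Sum over 20 agents: 4/4 + 4/5 + 2/5 + 2/4 + 3/3 + 5/5 + 4/5 + 2/5 + 2/5 + 1/5 + 1/3 + 3/4 + 1/4 + 1/3 + 1/3 + 2/4 + 1/2 + 1/2 + 1/2 + 1/1 = 23/2; mean = 23/2 ÷ 20 = 23/40 = 0.575 → 0.575.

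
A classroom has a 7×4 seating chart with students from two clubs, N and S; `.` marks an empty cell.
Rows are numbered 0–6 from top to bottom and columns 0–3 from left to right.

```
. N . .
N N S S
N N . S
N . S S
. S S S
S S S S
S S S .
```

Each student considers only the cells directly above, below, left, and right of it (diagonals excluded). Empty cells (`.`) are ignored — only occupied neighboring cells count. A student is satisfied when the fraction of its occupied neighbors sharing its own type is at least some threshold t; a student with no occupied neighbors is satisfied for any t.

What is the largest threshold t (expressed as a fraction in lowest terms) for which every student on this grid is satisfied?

1/2

(0,1)N 1/1
(1,0)N 2/2
(1,1)N 3/4
(1,2)S 1/2
(1,3)S 2/2
(2,0)N 3/3
(2,1)N 2/2
(2,3)S 2/2
(3,0)N 1/1
(3,2)S 2/2
(3,3)S 3/3
(4,1)S 2/2
(4,2)S 4/4
(4,3)S 3/3
(5,0)S 2/2
(5,1)S 4/4
(5,2)S 4/4
(5,3)S 2/2
(6,0)S 2/2
(6,1)S 3/3
(6,2)S 2/2
The smallest same-type fraction is 1/2 at (1,2), which reduces to 1/2. Any threshold above that leaves this student unsatisfied.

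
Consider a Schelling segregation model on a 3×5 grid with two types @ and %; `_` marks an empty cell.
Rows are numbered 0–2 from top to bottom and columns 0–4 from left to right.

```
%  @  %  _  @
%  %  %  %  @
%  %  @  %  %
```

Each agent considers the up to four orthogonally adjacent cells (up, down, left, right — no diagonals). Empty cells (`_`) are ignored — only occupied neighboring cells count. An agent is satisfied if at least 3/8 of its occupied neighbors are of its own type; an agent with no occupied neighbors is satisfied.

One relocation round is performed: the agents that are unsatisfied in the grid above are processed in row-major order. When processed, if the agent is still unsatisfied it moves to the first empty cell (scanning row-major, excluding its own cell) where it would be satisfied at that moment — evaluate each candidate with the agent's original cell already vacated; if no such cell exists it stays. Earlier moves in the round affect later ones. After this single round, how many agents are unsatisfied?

3

Initially unsatisfied (in order): (0,1), (1,4), (2,2).
  (0,1): no empty cell satisfies it; stays.
  (1,4): no empty cell satisfies it; stays.
  (2,2): no empty cell satisfies it; stays.
Resulting grid:
% @ % _ @
% % % % @
% % @ % %
Unsatisfied now: (0,1), (1,4), (2,2).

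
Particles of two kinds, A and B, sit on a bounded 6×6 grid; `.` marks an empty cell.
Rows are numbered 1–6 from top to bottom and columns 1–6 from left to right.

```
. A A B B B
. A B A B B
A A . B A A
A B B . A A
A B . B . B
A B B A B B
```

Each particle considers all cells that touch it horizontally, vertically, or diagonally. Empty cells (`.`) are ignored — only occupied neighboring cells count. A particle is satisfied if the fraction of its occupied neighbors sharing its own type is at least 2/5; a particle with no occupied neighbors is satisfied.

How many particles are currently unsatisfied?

5

(1,2)A 2/3 ✓
(1,3)A 3/5 ✓
(1,4)B 3/5 ✓
(1,5)B 4/5 ✓
(1,6)B 3/3 ✓
(2,2)A 4/5 ✓
(2,3)B 2/7 ✗
(2,4)A 2/7 ✗
(2,5)B 5/8 ✓
(2,6)B 3/5 ✓
(3,1)A 3/4 ✓
(3,2)A 3/6 ✓
(3,4)B 3/6 ✓
(3,5)A 4/7 ✓
(3,6)A 3/5 ✓
(4,1)A 3/5 ✓
(4,2)B 2/6 ✗
(4,3)B 4/5 ✓
(4,5)A 3/6 ✓
(4,6)A 3/4 ✓
(5,1)A 2/5 ✓
(5,2)B 4/7 ✓
(5,4)B 3/5 ✓
(5,6)B 2/4 ✓
(6,1)A 1/3 ✗
(6,2)B 2/4 ✓
(6,3)B 3/4 ✓
(6,4)A 0/3 ✗
(6,5)B 3/4 ✓
(6,6)B 2/2 ✓
Unsatisfied: (2,3), (2,4), (4,2), (6,1), (6,4) — 5 in total.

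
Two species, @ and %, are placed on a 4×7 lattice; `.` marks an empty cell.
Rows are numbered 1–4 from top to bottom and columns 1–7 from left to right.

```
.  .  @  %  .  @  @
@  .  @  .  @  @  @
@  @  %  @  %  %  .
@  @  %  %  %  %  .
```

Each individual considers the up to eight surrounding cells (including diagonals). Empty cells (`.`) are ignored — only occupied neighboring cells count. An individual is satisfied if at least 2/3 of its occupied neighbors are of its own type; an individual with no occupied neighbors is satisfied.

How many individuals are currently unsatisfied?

(1,3)@ 1/2 not
(1,4)% 0/3 not
(1,6)@ 4/4 satisfied
(1,7)@ 3/3 satisfied
(2,1)@ 2/2 satisfied
(2,3)@ 3/5 not
(2,5)@ 3/6 not
(2,6)@ 4/6 satisfied
(2,7)@ 3/4 satisfied
(3,1)@ 4/4 satisfied
(3,2)@ 5/7 satisfied
(3,3)% 2/6 not
(3,4)@ 2/7 not
(3,5)% 4/7 not
(3,6)% 3/6 not
(4,1)@ 3/3 satisfied
(4,2)@ 3/5 not
(4,3)% 2/5 not
(4,4)% 4/5 satisfied
(4,5)% 4/5 satisfied
(4,6)% 3/3 satisfied
Unsatisfied: (1,3), (1,4), (2,3), (2,5), (3,3), (3,4), (3,5), (3,6), (4,2), (4,3) — 10 in total.

10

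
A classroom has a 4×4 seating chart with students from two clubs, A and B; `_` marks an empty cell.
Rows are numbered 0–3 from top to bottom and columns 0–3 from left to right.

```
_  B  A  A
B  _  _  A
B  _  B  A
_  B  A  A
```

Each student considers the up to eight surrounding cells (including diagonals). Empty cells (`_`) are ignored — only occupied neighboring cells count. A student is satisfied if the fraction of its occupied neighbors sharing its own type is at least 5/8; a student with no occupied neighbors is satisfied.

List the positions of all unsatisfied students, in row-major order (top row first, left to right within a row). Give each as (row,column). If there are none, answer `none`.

Row 0: (0,1)B 1/2 not · (0,2)A 2/3 satisfied · (0,3)A 2/2 satisfied
Row 1: (1,0)B 2/2 satisfied · (1,3)A 3/4 satisfied
Row 2: (2,0)B 2/2 satisfied · (2,2)B 1/5 not · (2,3)A 3/4 satisfied
Row 3: (3,1)B 2/3 satisfied · (3,2)A 2/4 not · (3,3)A 2/3 satisfied

(0,1), (2,2), (3,2)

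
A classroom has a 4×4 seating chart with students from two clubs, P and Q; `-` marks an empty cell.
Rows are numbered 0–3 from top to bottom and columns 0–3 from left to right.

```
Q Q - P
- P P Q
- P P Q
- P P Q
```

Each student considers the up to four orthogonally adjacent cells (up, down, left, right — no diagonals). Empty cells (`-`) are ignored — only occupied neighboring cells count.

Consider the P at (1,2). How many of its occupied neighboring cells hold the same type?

Occupied neighbors of (1,2): (2,2)=P, (1,1)=P, (1,3)=Q.
Same type (P): 2 of 3.

2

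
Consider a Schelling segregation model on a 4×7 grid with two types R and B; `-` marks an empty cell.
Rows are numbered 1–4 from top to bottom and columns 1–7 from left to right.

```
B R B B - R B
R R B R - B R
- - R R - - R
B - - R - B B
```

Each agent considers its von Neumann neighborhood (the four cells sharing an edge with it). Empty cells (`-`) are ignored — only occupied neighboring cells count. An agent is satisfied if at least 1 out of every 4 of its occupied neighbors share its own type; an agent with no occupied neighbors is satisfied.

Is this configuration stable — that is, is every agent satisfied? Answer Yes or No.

No

(1,1)B 0/2 ✗
(1,2)R 1/3 ✓
(1,3)B 2/3 ✓
(1,4)B 1/2 ✓
(1,6)R 0/2 ✗
(1,7)B 0/2 ✗
(2,1)R 1/2 ✓
(2,2)R 2/3 ✓
(2,3)B 1/4 ✓
(2,4)R 1/3 ✓
(2,6)B 0/2 ✗
(2,7)R 1/3 ✓
(3,3)R 1/2 ✓
(3,4)R 3/3 ✓
(3,7)R 1/2 ✓
(4,1)B 0/0 ✓
(4,4)R 1/1 ✓
(4,6)B 1/1 ✓
(4,7)B 1/2 ✓
For instance (1,1) has only 0/2 same-type neighbors, below 1/4.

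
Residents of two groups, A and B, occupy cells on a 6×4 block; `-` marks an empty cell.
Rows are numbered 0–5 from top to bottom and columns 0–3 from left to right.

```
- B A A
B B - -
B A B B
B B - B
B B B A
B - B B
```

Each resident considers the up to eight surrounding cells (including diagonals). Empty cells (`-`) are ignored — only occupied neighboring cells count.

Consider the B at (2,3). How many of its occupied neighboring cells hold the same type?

2

Occupied neighbors of (2,3): (2,2)=B, (3,3)=B.
Same type (B): 2 of 2.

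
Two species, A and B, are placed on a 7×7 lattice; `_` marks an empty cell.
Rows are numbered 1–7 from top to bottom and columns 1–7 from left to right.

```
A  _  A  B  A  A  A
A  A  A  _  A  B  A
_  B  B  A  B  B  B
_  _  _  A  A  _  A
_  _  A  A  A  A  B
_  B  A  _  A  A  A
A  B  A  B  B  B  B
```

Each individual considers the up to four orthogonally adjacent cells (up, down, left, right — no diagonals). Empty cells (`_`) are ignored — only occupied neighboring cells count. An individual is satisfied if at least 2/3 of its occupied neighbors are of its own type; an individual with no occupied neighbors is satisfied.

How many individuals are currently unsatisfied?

Row 1: (1,1)A 1/1 ok · (1,3)A 1/2 unhappy · (1,4)B 0/2 unhappy · (1,5)A 2/3 ok · (1,6)A 2/3 ok · (1,7)A 2/2 ok
Row 2: (2,1)A 2/2 ok · (2,2)A 2/3 ok · (2,3)A 2/3 ok · (2,5)A 1/3 unhappy · (2,6)B 1/4 unhappy · (2,7)A 1/3 unhappy
Row 3: (3,2)B 1/2 unhappy · (3,3)B 1/3 unhappy · (3,4)A 1/3 unhappy · (3,5)B 1/4 unhappy · (3,6)B 3/3 ok · (3,7)B 1/3 unhappy
Row 4: (4,4)A 3/3 ok · (4,5)A 2/3 ok · (4,7)A 0/2 unhappy
Row 5: (5,3)A 2/2 ok · (5,4)A 3/3 ok · (5,5)A 4/4 ok · (5,6)A 2/3 ok · (5,7)B 0/3 unhappy
Row 6: (6,2)B 1/2 unhappy · (6,3)A 2/3 ok · (6,5)A 2/3 ok · (6,6)A 3/4 ok · (6,7)A 1/3 unhappy
Row 7: (7,1)A 0/1 unhappy · (7,2)B 1/3 unhappy · (7,3)A 1/3 unhappy · (7,4)B 1/2 unhappy · (7,5)B 2/3 ok · (7,6)B 2/3 ok · (7,7)B 1/2 unhappy
Unsatisfied: (1,3), (1,4), (2,5), (2,6), (2,7), (3,2), (3,3), (3,4), (3,5), (3,7), (4,7), (5,7), (6,2), (6,7), (7,1), (7,2), (7,3), (7,4), (7,7) — 19 in total.

19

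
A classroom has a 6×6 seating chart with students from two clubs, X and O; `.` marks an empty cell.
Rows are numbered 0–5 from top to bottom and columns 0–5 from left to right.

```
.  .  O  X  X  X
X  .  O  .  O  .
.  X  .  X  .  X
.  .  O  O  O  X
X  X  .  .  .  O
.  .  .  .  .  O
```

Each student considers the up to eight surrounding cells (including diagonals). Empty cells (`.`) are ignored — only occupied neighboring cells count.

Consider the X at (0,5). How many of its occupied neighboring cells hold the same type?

1

Occupied neighbors of (0,5): (0,4)=X, (1,4)=O.
Same type (X): 1 of 2.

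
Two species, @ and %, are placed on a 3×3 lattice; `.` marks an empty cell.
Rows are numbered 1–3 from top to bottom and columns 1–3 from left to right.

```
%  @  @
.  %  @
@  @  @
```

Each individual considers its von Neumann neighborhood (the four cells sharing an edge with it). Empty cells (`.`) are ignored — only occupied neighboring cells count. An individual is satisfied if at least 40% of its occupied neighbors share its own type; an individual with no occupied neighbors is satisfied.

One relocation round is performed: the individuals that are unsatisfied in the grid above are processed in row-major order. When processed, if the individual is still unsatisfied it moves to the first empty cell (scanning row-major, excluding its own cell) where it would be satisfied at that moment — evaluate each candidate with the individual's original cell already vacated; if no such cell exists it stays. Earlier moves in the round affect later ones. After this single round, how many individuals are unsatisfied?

Initially unsatisfied (in order): (1,1), (1,2), (2,2).
  (1,1) → (2,1).
  (1,2): now satisfied by earlier moves; stays.
  (2,2) → (1,1).
Resulting grid:
% @ @
% . @
@ @ @
All satisfied now.

0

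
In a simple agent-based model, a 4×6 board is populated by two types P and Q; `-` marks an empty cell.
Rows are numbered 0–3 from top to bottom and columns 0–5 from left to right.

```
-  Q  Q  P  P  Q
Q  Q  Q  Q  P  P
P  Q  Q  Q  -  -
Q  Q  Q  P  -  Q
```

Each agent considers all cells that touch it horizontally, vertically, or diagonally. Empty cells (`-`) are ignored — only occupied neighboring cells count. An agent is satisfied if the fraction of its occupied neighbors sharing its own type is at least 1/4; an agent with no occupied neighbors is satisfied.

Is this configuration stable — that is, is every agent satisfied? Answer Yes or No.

(0,1)Q 4/4 ✓
(0,2)Q 4/5 ✓
(0,3)P 2/5 ✓
(0,4)P 3/5 ✓
(0,5)Q 0/3 ✗
(1,0)Q 3/4 ✓
(1,1)Q 6/7 ✓
(1,2)Q 7/8 ✓
(1,3)Q 4/7 ✓
(1,4)P 3/6 ✓
(1,5)P 2/3 ✓
(2,0)P 0/5 ✗
(2,1)Q 7/8 ✓
(2,2)Q 7/8 ✓
(2,3)Q 4/6 ✓
(3,0)Q 2/3 ✓
(3,1)Q 4/5 ✓
(3,2)Q 4/5 ✓
(3,3)P 0/3 ✗
(3,5)Q 0/0 ✓
For instance (0,5) has only 0/3 same-type neighbors, below 1/4.

No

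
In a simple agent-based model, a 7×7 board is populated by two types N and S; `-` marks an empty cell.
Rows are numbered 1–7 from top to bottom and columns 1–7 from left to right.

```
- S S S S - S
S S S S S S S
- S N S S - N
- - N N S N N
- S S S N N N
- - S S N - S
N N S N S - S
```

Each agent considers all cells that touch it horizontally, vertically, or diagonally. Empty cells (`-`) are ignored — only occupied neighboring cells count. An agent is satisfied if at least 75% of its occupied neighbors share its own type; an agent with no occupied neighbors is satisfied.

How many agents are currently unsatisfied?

Row 1: (1,2)S 4/4 satisfied · (1,3)S 5/5 satisfied · (1,4)S 5/5 satisfied · (1,5)S 4/4 satisfied · (1,7)S 2/2 satisfied
Row 2: (2,1)S 3/3 satisfied · (2,2)S 5/6 satisfied · (2,3)S 7/8 satisfied · (2,4)S 7/8 satisfied · (2,5)S 6/6 satisfied · (2,6)S 5/6 satisfied · (2,7)S 2/3 not
Row 3: (3,2)S 3/5 not · (3,3)N 2/7 not · (3,4)S 5/8 not · (3,5)S 5/7 not · (3,7)N 2/4 not
Row 4: (4,3)N 2/7 not · (4,4)N 3/8 not · (4,5)S 3/7 not · (4,6)N 5/7 not · (4,7)N 4/4 satisfied
Row 5: (5,2)S 2/3 not · (5,3)S 4/6 not · (5,4)S 4/8 not · (5,5)N 4/7 not · (5,6)N 5/7 not · (5,7)N 3/4 satisfied
Row 6: (6,3)S 5/7 not · (6,4)S 5/8 not · (6,5)N 3/6 not · (6,7)S 1/3 not
Row 7: (7,1)N 1/1 satisfied · (7,2)N 1/3 not · (7,3)S 2/4 not · (7,4)N 1/5 not · (7,5)S 1/3 not · (7,7)S 1/1 satisfied
Unsatisfied: (2,7), (3,2), (3,3), (3,4), (3,5), (3,7), (4,3), (4,4), (4,5), (4,6), (5,2), (5,3), (5,4), (5,5), (5,6), (6,3), (6,4), (6,5), (6,7), (7,2), (7,3), (7,4), (7,5) — 23 in total.

23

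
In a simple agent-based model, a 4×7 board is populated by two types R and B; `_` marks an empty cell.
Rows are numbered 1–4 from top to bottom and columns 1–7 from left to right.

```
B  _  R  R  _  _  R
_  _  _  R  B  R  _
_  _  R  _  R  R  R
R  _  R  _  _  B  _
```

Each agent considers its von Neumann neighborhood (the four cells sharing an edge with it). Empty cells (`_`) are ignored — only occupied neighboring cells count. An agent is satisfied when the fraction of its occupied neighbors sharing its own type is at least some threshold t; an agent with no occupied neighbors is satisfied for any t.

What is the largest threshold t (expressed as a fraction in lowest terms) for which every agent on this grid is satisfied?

Row 1: (1,1)B — no occupied neighbors · (1,3)R 1/1 · (1,4)R 2/2 · (1,7)R — no occupied neighbors
Row 2: (2,4)R 1/2 · (2,5)B 0/3 · (2,6)R 1/2
Row 3: (3,3)R 1/1 · (3,5)R 1/2 · (3,6)R 3/4 · (3,7)R 1/1
Row 4: (4,1)R — no occupied neighbors · (4,3)R 1/1 · (4,6)B 0/1
The smallest same-type fraction is 0/3 at (2,5), which reduces to 0/1. Any threshold above that leaves this agent unsatisfied.

0/1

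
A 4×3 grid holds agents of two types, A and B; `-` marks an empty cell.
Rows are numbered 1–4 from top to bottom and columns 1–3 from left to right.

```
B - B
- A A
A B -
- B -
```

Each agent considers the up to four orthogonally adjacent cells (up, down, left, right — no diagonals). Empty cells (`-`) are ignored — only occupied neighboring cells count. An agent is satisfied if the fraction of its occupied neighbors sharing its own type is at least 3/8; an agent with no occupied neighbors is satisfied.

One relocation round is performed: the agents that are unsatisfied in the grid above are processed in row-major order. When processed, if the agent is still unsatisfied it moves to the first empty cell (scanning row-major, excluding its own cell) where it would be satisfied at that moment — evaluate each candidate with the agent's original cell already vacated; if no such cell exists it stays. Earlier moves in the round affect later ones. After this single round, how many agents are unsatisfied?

Initially unsatisfied (in order): (1,3), (3,1), (3,2).
  (1,3) → (1,2).
  (3,1) → (1,3).
  (3,2): now satisfied by earlier moves; stays.
Resulting grid:
B B A
- A A
- B -
- B -
Unsatisfied now: (1,2), (2,2).

2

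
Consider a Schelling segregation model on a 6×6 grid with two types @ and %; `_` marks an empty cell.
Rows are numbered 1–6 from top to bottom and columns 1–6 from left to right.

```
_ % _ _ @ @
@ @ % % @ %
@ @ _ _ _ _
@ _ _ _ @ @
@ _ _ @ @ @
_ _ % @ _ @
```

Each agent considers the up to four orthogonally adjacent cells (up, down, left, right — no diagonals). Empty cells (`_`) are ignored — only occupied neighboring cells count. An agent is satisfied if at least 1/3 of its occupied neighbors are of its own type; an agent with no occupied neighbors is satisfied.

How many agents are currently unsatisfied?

(1,2)% 0/1 not
(1,5)@ 2/2 satisfied
(1,6)@ 1/2 satisfied
(2,1)@ 2/2 satisfied
(2,2)@ 2/4 satisfied
(2,3)% 1/2 satisfied
(2,4)% 1/2 satisfied
(2,5)@ 1/3 satisfied
(2,6)% 0/2 not
(3,1)@ 3/3 satisfied
(3,2)@ 2/2 satisfied
(4,1)@ 2/2 satisfied
(4,5)@ 2/2 satisfied
(4,6)@ 2/2 satisfied
(5,1)@ 1/1 satisfied
(5,4)@ 2/2 satisfied
(5,5)@ 3/3 satisfied
(5,6)@ 3/3 satisfied
(6,3)% 0/1 not
(6,4)@ 1/2 satisfied
(6,6)@ 1/1 satisfied
Unsatisfied: (1,2), (2,6), (6,3) — 3 in total.

3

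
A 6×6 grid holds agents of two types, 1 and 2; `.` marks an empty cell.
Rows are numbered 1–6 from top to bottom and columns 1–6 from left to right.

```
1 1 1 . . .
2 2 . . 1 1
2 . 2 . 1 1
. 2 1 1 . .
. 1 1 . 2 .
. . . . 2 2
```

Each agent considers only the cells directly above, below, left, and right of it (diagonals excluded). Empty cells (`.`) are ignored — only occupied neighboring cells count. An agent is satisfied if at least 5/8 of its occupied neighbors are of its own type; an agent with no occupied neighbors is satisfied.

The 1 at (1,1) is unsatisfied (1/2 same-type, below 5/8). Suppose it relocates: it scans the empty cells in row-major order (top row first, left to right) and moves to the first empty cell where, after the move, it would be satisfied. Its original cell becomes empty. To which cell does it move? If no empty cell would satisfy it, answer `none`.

Vacating (1,1). Empty cells in order:
  (1,4): 1/1 same-type → satisfied — stop here.

(1,4)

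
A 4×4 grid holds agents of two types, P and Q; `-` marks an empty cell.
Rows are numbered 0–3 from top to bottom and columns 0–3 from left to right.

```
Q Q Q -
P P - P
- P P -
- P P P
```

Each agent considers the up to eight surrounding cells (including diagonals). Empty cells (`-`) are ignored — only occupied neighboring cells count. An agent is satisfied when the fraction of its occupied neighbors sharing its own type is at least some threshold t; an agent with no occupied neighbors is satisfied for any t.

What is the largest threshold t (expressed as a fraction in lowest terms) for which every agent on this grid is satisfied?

1/3

Row 0: (0,0)Q 1/3 · (0,1)Q 2/4 · (0,2)Q 1/3
Row 1: (1,0)P 2/4 · (1,1)P 3/6 · (1,3)P 1/2
Row 2: (2,1)P 5/5 · (2,2)P 6/6
Row 3: (3,1)P 3/3 · (3,2)P 4/4 · (3,3)P 2/2
The smallest same-type fraction is 1/3 at (0,0), which reduces to 1/3. Any threshold above that leaves this agent unsatisfied.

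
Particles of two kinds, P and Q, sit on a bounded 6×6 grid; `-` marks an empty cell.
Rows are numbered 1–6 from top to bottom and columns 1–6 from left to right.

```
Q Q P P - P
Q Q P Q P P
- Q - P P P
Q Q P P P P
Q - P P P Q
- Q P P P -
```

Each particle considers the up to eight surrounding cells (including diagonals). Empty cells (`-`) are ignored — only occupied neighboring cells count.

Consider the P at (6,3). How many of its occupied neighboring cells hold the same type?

3

Occupied neighbors of (6,3): (5,3)=P, (5,4)=P, (6,2)=Q, (6,4)=P.
Same type (P): 3 of 4.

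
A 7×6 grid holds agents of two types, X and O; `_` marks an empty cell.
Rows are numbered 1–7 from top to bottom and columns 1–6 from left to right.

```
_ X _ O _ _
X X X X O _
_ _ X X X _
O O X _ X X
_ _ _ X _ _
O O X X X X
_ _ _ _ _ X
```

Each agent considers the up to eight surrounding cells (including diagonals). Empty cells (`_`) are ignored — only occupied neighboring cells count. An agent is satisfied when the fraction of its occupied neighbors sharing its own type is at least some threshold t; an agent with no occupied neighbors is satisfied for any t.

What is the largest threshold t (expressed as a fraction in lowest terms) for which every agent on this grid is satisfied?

1/4

Row 1: (1,2)X 3/3 · (1,4)O 1/3
Row 2: (2,1)X 2/2 · (2,2)X 4/4 · (2,3)X 5/6 · (2,4)X 4/6 · (2,5)O 1/4
Row 3: (3,3)X 5/6 · (3,4)X 6/7 · (3,5)X 4/5
Row 4: (4,1)O 1/1 · (4,2)O 1/3 · (4,3)X 3/4 · (4,5)X 4/4 · (4,6)X 2/2
Row 5: (5,4)X 5/5
Row 6: (6,1)O 1/1 · (6,2)O 1/2 · (6,3)X 2/3 · (6,4)X 3/3 · (6,5)X 4/4 · (6,6)X 2/2
Row 7: (7,6)X 2/2
The smallest same-type fraction is 1/4 at (2,5), which reduces to 1/4. Any threshold above that leaves this agent unsatisfied.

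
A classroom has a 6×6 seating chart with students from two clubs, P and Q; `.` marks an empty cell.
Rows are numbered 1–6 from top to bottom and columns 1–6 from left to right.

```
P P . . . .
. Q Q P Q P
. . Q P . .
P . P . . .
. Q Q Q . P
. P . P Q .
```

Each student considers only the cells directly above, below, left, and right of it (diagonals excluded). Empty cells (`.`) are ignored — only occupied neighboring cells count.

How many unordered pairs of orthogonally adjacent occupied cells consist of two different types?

10

Scan each occupied cell's neighbors to the right and below so each pair is counted once.
From row 1: 1 unlike of 2 pairs (running 1/2).
From row 2: 3 unlike of 6 pairs (running 4/8).
From row 3: 2 unlike of 2 pairs (running 6/10).
From row 4: 1 unlike of 1 pairs (running 7/11).
From row 5: 2 unlike of 4 pairs (running 9/15).
From row 6: 1 unlike of 1 pairs (running 10/16).
Total adjacent occupied pairs: 16; unlike-type pairs: 10.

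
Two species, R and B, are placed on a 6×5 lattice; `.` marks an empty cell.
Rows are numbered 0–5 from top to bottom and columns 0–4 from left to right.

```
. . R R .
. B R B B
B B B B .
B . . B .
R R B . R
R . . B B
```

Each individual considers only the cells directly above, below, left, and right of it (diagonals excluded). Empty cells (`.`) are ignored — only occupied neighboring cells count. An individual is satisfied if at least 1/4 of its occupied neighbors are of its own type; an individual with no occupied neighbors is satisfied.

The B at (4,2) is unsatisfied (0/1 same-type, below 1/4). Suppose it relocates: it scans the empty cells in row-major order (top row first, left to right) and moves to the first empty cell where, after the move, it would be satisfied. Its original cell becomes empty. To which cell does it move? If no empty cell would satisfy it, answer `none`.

(0,0)

Vacating (4,2). Empty cells in order:
  (0,0): 0/0 same-type → satisfied — stop here.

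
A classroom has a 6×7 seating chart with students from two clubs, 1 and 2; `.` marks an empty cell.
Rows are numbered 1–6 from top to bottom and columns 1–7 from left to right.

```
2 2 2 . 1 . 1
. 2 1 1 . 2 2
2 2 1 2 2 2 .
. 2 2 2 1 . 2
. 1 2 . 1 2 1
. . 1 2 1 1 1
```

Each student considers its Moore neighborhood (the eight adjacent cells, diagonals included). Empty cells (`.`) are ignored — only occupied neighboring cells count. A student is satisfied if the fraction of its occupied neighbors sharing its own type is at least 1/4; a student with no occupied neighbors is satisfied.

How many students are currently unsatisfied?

(1,1)2 2/2 ✓
(1,2)2 3/4 ✓
(1,3)2 2/4 ✓
(1,5)1 1/2 ✓
(1,7)1 0/2 ✗
(2,2)2 5/7 ✓
(2,3)1 2/7 ✓
(2,4)1 3/6 ✓
(2,6)2 3/5 ✓
(2,7)2 2/3 ✓
(3,1)2 3/3 ✓
(3,2)2 4/6 ✓
(3,3)1 2/8 ✓
(3,4)2 3/7 ✓
(3,5)2 4/6 ✓
(3,6)2 4/5 ✓
(4,2)2 4/6 ✓
(4,3)2 5/7 ✓
(4,4)2 4/7 ✓
(4,5)1 1/6 ✗
(4,7)2 2/3 ✓
(5,2)1 1/4 ✓
(5,3)2 4/6 ✓
(5,5)1 3/6 ✓
(5,6)2 1/7 ✗
(5,7)1 2/4 ✓
(6,3)1 1/3 ✓
(6,4)2 1/4 ✓
(6,5)1 2/4 ✓
(6,6)1 4/5 ✓
(6,7)1 2/3 ✓
Unsatisfied: (1,7), (4,5), (5,6) — 3 in total.

3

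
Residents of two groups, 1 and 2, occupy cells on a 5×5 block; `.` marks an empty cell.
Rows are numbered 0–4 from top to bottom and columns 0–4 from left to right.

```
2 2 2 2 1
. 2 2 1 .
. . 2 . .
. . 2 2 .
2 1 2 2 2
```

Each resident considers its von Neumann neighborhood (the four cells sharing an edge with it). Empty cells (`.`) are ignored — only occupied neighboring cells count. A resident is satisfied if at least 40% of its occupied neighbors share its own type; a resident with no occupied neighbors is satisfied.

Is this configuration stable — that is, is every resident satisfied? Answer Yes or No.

No

(0,0)2 1/1 ok
(0,1)2 3/3 ok
(0,2)2 3/3 ok
(0,3)2 1/3 unhappy
(0,4)1 0/1 unhappy
(1,1)2 2/2 ok
(1,2)2 3/4 ok
(1,3)1 0/2 unhappy
(2,2)2 2/2 ok
(3,2)2 3/3 ok
(3,3)2 2/2 ok
(4,0)2 0/1 unhappy
(4,1)1 0/2 unhappy
(4,2)2 2/3 ok
(4,3)2 3/3 ok
(4,4)2 1/1 ok
For instance (0,3) has only 1/3 same-type neighbors, below 2/5.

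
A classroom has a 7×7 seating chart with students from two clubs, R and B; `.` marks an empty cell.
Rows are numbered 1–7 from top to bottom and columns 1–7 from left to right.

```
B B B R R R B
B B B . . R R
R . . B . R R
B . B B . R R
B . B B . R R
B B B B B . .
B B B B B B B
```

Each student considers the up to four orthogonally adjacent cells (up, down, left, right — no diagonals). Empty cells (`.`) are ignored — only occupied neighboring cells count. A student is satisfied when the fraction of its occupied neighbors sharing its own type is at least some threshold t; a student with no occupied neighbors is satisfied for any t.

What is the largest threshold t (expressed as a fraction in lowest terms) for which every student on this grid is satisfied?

0/1

Row 1: (1,1)B 2/2 · (1,2)B 3/3 · (1,3)B 2/3 · (1,4)R 1/2 · (1,5)R 2/2 · (1,6)R 2/3 · (1,7)B 0/2
Row 2: (2,1)B 2/3 · (2,2)B 3/3 · (2,3)B 2/2 · (2,6)R 3/3 · (2,7)R 2/3
Row 3: (3,1)R 0/2 · (3,4)B 1/1 · (3,6)R 3/3 · (3,7)R 3/3
Row 4: (4,1)B 1/2 · (4,3)B 2/2 · (4,4)B 3/3 · (4,6)R 3/3 · (4,7)R 3/3
Row 5: (5,1)B 2/2 · (5,3)B 3/3 · (5,4)B 3/3 · (5,6)R 2/2 · (5,7)R 2/2
Row 6: (6,1)B 3/3 · (6,2)B 3/3 · (6,3)B 4/4 · (6,4)B 4/4 · (6,5)B 2/2
Row 7: (7,1)B 2/2 · (7,2)B 3/3 · (7,3)B 3/3 · (7,4)B 3/3 · (7,5)B 3/3 · (7,6)B 2/2 · (7,7)B 1/1
The smallest same-type fraction is 0/2 at (1,7), which reduces to 0/1. Any threshold above that leaves this student unsatisfied.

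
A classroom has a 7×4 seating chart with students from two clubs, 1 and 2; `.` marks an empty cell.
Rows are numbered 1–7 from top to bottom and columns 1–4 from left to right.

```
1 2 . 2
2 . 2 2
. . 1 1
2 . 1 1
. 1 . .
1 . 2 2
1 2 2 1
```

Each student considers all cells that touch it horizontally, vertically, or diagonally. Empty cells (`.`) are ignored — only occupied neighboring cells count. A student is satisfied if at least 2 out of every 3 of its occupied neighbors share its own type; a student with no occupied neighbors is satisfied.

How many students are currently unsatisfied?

12

Row 1: (1,1)1 0/2 not · (1,2)2 2/3 satisfied · (1,4)2 2/2 satisfied
Row 2: (2,1)2 1/2 not · (2,3)2 3/5 not · (2,4)2 2/4 not
Row 3: (3,3)1 3/5 not · (3,4)1 3/5 not
Row 4: (4,1)2 0/1 not · (4,3)1 4/4 satisfied · (4,4)1 3/3 satisfied
Row 5: (5,2)1 2/4 not
Row 6: (6,1)1 2/3 satisfied · (6,3)2 3/5 not · (6,4)2 2/3 satisfied
Row 7: (7,1)1 1/2 not · (7,2)2 2/4 not · (7,3)2 3/4 satisfied · (7,4)1 0/3 not
Unsatisfied: (1,1), (2,1), (2,3), (2,4), (3,3), (3,4), (4,1), (5,2), (6,3), (7,1), (7,2), (7,4) — 12 in total.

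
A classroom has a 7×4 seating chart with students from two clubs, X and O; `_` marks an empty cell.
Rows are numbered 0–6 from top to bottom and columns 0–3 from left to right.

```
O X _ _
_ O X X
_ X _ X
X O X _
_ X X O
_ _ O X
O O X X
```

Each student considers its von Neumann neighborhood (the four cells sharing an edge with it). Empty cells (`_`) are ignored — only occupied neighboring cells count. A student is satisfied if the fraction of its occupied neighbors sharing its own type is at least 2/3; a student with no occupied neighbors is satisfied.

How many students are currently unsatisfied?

(0,0)O 0/1 not
(0,1)X 0/2 not
(1,1)O 0/3 not
(1,2)X 1/2 not
(1,3)X 2/2 satisfied
(2,1)X 0/2 not
(2,3)X 1/1 satisfied
(3,0)X 0/1 not
(3,1)O 0/4 not
(3,2)X 1/2 not
(4,1)X 1/2 not
(4,2)X 2/4 not
(4,3)O 0/2 not
(5,2)O 0/3 not
(5,3)X 1/3 not
(6,0)O 1/1 satisfied
(6,1)O 1/2 not
(6,2)X 1/3 not
(6,3)X 2/2 satisfied
Unsatisfied: (0,0), (0,1), (1,1), (1,2), (2,1), (3,0), (3,1), (3,2), (4,1), (4,2), (4,3), (5,2), (5,3), (6,1), (6,2) — 15 in total.

15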